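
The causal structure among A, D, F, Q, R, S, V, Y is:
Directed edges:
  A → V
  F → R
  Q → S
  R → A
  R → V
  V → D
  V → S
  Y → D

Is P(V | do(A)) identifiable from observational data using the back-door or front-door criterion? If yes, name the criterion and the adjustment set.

P(V|do(A)): backdoor, adjust for {R}.

desc(A)\{A}={D,S,V}; candidates ⊆ {F,Q,R,Y}.
size 0: {}; under {} A still reaches {D,F,R,S,V} ∋ V.
{R}: A⊥V given {R} in G with A→· removed — back-door holds.
P(V|do(A)) = Σ_{R} P(V|A,R)·P(R).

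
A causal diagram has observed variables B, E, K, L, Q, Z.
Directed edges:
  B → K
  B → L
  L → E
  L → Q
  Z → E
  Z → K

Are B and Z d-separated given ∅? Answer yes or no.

Bayes-Ball from B | ∅ reaches {E,K,L,Q}.
Z ∉ reach(B|∅) ⇒ B ⊥ Z | ∅.

Yes — B ⊥ Z | ∅.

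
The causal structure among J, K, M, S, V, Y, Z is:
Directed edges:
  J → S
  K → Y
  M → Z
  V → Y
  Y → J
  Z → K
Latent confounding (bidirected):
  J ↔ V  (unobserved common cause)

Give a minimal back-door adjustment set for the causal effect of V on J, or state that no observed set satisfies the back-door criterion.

desc(V)\{V}={J,S,Y}; candidates ⊆ {K,M,Z}.
V↔J: latent back-door arc(s) into V.
size 0: {}; under {} V still reaches {J,S} ∋ J.
size 1: {K}, {M}, {Z}; under {K} V still reaches {J,S} ∋ J.
size 2: {K,M}, {K,Z}, {M,Z}; under {K,M} V still reaches {J,S} ∋ J.
V↔J cannot be blocked by any observed set — no back-door set.

V→J: no observed back-door set.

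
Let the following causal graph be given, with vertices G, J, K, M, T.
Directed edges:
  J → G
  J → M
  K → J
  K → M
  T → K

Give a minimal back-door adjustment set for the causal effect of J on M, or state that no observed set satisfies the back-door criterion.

desc(J)\{J}={G,M}; candidates ⊆ {K,T}.
size 0: {}; under {} J still reaches {K,M,T} ∋ M.
{K}: J⊥M given {K} in G with J→· removed — back-door holds.

J→M: minimal back-door set {K}.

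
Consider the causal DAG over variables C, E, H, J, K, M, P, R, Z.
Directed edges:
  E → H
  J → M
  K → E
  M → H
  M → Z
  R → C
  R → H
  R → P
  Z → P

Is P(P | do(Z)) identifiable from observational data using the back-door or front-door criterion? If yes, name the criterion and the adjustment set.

desc(Z)\{Z}={P}; candidates ⊆ {C,E,H,J,K,M,R}.
∅: Z⊥P given ∅ in G with Z→· removed — back-door holds.
P(P|do(Z)) = P(P|Z) — no adjustment needed.

P(P|do(Z)): backdoor, adjust for ∅.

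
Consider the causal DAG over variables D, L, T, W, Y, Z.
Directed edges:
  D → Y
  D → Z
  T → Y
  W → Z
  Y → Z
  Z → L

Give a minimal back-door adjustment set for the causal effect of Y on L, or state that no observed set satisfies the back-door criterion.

Y→L: minimal back-door set {D}.

desc(Y)\{Y}={L,Z}; candidates ⊆ {D,T,W}.
size 0: {}; under {} Y still reaches {D,L,T,Z} ∋ L.
{D}: Y⊥L given {D} in G with Y→· removed — back-door holds.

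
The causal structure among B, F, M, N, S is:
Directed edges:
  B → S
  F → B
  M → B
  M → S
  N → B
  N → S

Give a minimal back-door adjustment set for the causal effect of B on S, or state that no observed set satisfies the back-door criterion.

B→S: minimal back-door set {M, N}.

desc(B)\{B}={S}; candidates ⊆ {F,M,N}.
size 0: {}; under {} B still reaches {F,M,N,S} ∋ S.
size 1: {F}, {M}, {N}; under {F} B still reaches {M,N,S} ∋ S.
{M,N}: B⊥S given {M,N} in G with B→· removed — back-door holds.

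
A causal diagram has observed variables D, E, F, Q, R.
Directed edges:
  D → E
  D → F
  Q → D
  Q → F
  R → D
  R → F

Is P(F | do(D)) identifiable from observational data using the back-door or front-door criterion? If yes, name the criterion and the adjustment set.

desc(D)\{D}={E,F}; candidates ⊆ {Q,R}.
size 0: {}; under {} D still reaches {F,Q,R} ∋ F.
size 1: {Q}, {R}; under {Q} D still reaches {F,R} ∋ F.
{Q,R}: D⊥F given {Q,R} in G with D→· removed — back-door holds.
P(F|do(D)) = Σ_{Q,R} P(F|D,Q,R)·P(Q,R).

P(F|do(D)): backdoor, adjust for {Q, R}.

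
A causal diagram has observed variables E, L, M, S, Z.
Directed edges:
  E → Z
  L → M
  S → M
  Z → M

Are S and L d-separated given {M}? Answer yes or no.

No — S and L are d-connected given {M}.

Bayes-Ball from S | {M} reaches {E,L,Z}.
L ∈ reach(S|{M}) ⇒ S ⊥̸ L | {M}.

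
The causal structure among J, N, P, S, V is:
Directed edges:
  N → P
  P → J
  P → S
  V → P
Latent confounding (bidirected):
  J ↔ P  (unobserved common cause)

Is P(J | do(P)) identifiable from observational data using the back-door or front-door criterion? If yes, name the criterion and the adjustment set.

desc(P)\{P}={J,S}; candidates ⊆ {N,V}.
P↔J: latent back-door arc(s) into P.
size 0: {}; under {} P still reaches {J,N,V} ∋ J.
size 1: {N}, {V}; under {N} P still reaches {J,V} ∋ J.
size 2: {N,V}; under {N,V} P still reaches {J} ∋ J.
P↔J cannot be blocked by any observed set — no back-door set.
No mediator lies on a directed P→…→J path.
Neither criterion identifies P(J|do(P)) in this graph.

P(J|do(P)): not identifiable (no BD/FD set).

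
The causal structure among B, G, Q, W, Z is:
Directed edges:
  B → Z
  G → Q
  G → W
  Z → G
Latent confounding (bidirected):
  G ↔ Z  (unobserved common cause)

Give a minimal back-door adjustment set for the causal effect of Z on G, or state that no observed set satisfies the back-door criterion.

desc(Z)\{Z}={G,Q,W}; candidates ⊆ {B}.
Z↔G: latent back-door arc(s) into Z.
size 0: {}; under {} Z still reaches {B,G,Q,W} ∋ G.
size 1: {B}; under {B} Z still reaches {G,Q,W} ∋ G.
Z↔G cannot be blocked by any observed set — no back-door set.

Z→G: no observed back-door set.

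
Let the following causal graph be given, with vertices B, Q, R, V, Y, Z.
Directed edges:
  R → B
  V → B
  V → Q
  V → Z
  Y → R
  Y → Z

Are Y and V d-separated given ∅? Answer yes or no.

Bayes-Ball from Y | ∅ reaches {B,R,Z}.
V ∉ reach(Y|∅) ⇒ Y ⊥ V | ∅.

Yes — Y ⊥ V | ∅.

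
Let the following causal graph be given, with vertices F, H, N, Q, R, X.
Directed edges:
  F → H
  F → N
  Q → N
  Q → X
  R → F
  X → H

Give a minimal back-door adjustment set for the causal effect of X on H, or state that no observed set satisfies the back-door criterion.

X→H: minimal back-door set ∅.

desc(X)\{X}={H}; candidates ⊆ {F,N,Q,R}.
∅: X⊥H given ∅ in G with X→· removed — back-door holds.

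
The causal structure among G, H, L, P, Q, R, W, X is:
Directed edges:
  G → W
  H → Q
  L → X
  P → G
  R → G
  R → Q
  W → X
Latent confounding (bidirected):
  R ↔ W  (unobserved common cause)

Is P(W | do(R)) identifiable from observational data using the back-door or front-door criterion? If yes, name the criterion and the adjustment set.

P(W|do(R)): frontdoor, adjust for {G}.

desc(R)\{R}={G,Q,W,X}; candidates ⊆ {H,L,P}.
R↔W: latent back-door arc(s) into R.
size 0: {}; under {} R still reaches {W,X} ∋ W.
size 1: {H}, {L}, {P}; under {H} R still reaches {W,X} ∋ W.
size 2: {H,L}, {H,P}, {L,P}; under {H,L} R still reaches {W,X} ∋ W.
R↔W cannot be blocked by any observed set — no back-door set.
{G}: (i) intercepts every directed R→W path; (ii) no back-door R→{G}; (iii) {R} blocks every back-door {G}→W. Front-door holds.
P(W|do(R)) = Σ_{G} P(G|R) Σ_{R'} P(W|G,R')P(R').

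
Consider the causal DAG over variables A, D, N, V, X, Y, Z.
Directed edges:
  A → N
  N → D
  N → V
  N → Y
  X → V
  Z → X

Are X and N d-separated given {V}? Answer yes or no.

No — X and N are d-connected given {V}.

Bayes-Ball from X | {V} reaches {A,D,N,Y,Z}.
N ∈ reach(X|{V}) ⇒ X ⊥̸ N | {V}.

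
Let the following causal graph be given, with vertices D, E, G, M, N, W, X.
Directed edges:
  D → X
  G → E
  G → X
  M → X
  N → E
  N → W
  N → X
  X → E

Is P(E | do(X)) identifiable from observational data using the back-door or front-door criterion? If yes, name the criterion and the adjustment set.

desc(X)\{X}={E}; candidates ⊆ {D,G,M,N,W}.
size 0: {}; under {} X still reaches {D,E,G,M,N,W} ∋ E.
size 1: {D}, {G}, {M} …(+2); under {D} X still reaches {E,G,M,N,W} ∋ E.
{G,N}: X⊥E given {G,N} in G with X→· removed — back-door holds.
P(E|do(X)) = Σ_{G,N} P(E|X,G,N)·P(G,N).

P(E|do(X)): backdoor, adjust for {G, N}.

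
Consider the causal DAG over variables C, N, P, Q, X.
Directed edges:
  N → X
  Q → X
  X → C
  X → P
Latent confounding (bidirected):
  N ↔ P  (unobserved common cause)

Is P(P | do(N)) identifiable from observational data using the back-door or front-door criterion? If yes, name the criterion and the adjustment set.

desc(N)\{N}={C,P,X}; candidates ⊆ {Q}.
N↔P: latent back-door arc(s) into N.
size 0: {}; under {} N still reaches {P} ∋ P.
size 1: {Q}; under {Q} N still reaches {P} ∋ P.
N↔P cannot be blocked by any observed set — no back-door set.
{X}: (i) intercepts every directed N→P path; (ii) no back-door N→{X}; (iii) {N} blocks every back-door {X}→P. Front-door holds.
P(P|do(N)) = Σ_{X} P(X|N) Σ_{N'} P(P|X,N')P(N').

P(P|do(N)): frontdoor, adjust for {X}.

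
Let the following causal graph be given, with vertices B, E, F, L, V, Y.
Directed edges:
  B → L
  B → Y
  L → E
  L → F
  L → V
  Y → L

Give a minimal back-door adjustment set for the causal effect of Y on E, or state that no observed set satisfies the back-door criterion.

desc(Y)\{Y}={E,F,L,V}; candidates ⊆ {B}.
size 0: {}; under {} Y still reaches {B,E,F,L,V} ∋ E.
{B}: Y⊥E given {B} in G with Y→· removed — back-door holds.

Y→E: minimal back-door set {B}.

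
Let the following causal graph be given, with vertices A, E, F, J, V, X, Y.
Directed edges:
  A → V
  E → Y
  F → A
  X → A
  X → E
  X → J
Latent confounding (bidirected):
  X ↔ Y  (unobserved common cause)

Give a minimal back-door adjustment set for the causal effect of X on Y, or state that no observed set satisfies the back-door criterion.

X→Y: no observed back-door set.

desc(X)\{X}={A,E,J,V,Y}; candidates ⊆ {F}.
X↔Y: latent back-door arc(s) into X.
size 0: {}; under {} X still reaches {Y} ∋ Y.
size 1: {F}; under {F} X still reaches {Y} ∋ Y.
X↔Y cannot be blocked by any observed set — no back-door set.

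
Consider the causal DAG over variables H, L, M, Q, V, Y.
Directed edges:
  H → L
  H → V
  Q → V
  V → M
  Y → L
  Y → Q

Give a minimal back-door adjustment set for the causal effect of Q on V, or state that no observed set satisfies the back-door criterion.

desc(Q)\{Q}={M,V}; candidates ⊆ {H,L,Y}.
∅: Q⊥V given ∅ in G with Q→· removed — back-door holds.

Q→V: minimal back-door set ∅.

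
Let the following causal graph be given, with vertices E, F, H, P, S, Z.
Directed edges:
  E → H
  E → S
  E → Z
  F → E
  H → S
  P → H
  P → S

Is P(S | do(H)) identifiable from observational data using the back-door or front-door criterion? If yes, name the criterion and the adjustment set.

desc(H)\{H}={S}; candidates ⊆ {E,F,P,Z}.
size 0: {}; under {} H still reaches {E,F,P,S,Z} ∋ S.
size 1: {E}, {F}, {P} …(+1); under {E} H still reaches {P,S} ∋ S.
{E,P}: H⊥S given {E,P} in G with H→· removed — back-door holds.
P(S|do(H)) = Σ_{E,P} P(S|H,E,P)·P(E,P).

P(S|do(H)): backdoor, adjust for {E, P}.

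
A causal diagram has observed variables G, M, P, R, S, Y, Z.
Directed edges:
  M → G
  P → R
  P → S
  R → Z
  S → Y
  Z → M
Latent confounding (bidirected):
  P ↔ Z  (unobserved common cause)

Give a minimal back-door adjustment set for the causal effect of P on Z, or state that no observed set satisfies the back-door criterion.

desc(P)\{P}={G,M,R,S,Y,Z}; candidates ⊆ {—}.
P↔Z: latent back-door arc(s) into P.
size 0: {}; under {} P still reaches {G,M,Z} ∋ Z.
P↔Z cannot be blocked by any observed set — no back-door set.

P→Z: no observed back-door set.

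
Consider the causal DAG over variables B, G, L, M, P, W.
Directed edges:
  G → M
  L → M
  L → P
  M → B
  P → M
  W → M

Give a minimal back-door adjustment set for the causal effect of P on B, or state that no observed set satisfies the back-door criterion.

P→B: minimal back-door set {L}.

desc(P)\{P}={B,M}; candidates ⊆ {G,L,W}.
size 0: {}; under {} P still reaches {B,L,M} ∋ B.
{L}: P⊥B given {L} in G with P→· removed — back-door holds.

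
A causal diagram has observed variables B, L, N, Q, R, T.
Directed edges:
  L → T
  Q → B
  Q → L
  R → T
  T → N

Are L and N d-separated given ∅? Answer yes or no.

Bayes-Ball from L | ∅ reaches {B,N,Q,T}.
N ∈ reach(L|∅) ⇒ L ⊥̸ N | ∅.

No — L and N are d-connected given ∅.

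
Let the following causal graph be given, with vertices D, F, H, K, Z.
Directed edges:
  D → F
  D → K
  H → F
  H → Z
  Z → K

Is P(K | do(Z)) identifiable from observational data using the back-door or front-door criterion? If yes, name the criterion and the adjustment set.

desc(Z)\{Z}={K}; candidates ⊆ {D,F,H}.
∅: Z⊥K given ∅ in G with Z→· removed — back-door holds.
P(K|do(Z)) = P(K|Z) — no adjustment needed.

P(K|do(Z)): backdoor, adjust for ∅.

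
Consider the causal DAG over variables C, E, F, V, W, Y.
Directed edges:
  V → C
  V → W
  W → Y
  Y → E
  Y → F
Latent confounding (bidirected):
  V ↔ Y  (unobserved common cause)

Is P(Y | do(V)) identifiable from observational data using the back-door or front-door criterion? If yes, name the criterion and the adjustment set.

desc(V)\{V}={C,E,F,W,Y}; candidates ⊆ {—}.
V↔Y: latent back-door arc(s) into V.
size 0: {}; under {} V still reaches {E,F,Y} ∋ Y.
V↔Y cannot be blocked by any observed set — no back-door set.
{W}: (i) intercepts every directed V→Y path; (ii) no back-door V→{W}; (iii) {V} blocks every back-door {W}→Y. Front-door holds.
P(Y|do(V)) = Σ_{W} P(W|V) Σ_{V'} P(Y|W,V')P(V').

P(Y|do(V)): frontdoor, adjust for {W}.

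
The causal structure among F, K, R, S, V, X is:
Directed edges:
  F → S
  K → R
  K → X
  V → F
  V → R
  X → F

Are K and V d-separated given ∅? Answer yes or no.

Bayes-Ball from K | ∅ reaches {F,R,S,X}.
V ∉ reach(K|∅) ⇒ K ⊥ V | ∅.

Yes — K ⊥ V | ∅.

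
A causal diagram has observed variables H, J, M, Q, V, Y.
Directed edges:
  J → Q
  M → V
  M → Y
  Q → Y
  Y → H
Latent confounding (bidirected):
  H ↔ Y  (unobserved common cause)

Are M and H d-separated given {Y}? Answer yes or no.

Bayes-Ball from M | {Y} reaches {H,J,Q,V}.
H ∈ reach(M|{Y}) ⇒ M ⊥̸ H | {Y}.

No — M and H are d-connected given {Y}.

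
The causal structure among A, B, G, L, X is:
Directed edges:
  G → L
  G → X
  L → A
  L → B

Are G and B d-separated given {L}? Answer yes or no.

Yes — G ⊥ B | {L}.

Bayes-Ball from G | {L} reaches {X}.
B ∉ reach(G|{L}) ⇒ G ⊥ B | {L}.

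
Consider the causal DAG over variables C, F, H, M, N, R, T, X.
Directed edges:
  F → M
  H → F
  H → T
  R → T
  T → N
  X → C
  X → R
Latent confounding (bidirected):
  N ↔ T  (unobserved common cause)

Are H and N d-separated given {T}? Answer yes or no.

No — H and N are d-connected given {T}.

Bayes-Ball from H | {T} reaches {C,F,M,N,R,X}.
N ∈ reach(H|{T}) ⇒ H ⊥̸ N | {T}.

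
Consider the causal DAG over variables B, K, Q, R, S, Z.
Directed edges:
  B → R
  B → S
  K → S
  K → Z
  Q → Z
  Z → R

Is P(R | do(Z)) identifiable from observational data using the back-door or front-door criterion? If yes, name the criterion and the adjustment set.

desc(Z)\{Z}={R}; candidates ⊆ {B,K,Q,S}.
∅: Z⊥R given ∅ in G with Z→· removed — back-door holds.
P(R|do(Z)) = P(R|Z) — no adjustment needed.

P(R|do(Z)): backdoor, adjust for ∅.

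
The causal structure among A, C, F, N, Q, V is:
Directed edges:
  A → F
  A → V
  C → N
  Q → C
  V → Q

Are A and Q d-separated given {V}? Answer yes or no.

Bayes-Ball from A | {V} reaches {F}.
Q ∉ reach(A|{V}) ⇒ A ⊥ Q | {V}.

Yes — A ⊥ Q | {V}.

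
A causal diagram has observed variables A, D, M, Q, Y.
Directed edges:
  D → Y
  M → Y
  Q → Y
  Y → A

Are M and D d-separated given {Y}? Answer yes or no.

Bayes-Ball from M | {Y} reaches {D,Q}.
D ∈ reach(M|{Y}) ⇒ M ⊥̸ D | {Y}.

No — M and D are d-connected given {Y}.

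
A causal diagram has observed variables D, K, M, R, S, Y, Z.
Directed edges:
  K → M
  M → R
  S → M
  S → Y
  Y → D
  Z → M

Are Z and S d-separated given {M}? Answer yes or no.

Bayes-Ball from Z | {M} reaches {D,K,S,Y}.
S ∈ reach(Z|{M}) ⇒ Z ⊥̸ S | {M}.

No — Z and S are d-connected given {M}.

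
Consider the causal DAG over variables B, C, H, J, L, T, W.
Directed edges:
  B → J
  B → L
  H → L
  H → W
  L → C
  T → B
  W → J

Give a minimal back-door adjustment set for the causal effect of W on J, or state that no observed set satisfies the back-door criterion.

desc(W)\{W}={J}; candidates ⊆ {B,C,H,L,T}.
∅: W⊥J given ∅ in G with W→· removed — back-door holds.

W→J: minimal back-door set ∅.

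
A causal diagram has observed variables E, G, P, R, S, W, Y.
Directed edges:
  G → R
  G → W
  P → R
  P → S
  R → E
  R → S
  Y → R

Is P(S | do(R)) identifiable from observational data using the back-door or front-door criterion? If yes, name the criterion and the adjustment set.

P(S|do(R)): backdoor, adjust for {P}.

desc(R)\{R}={E,S}; candidates ⊆ {G,P,W,Y}.
size 0: {}; under {} R still reaches {G,P,S,W,Y} ∋ S.
{P}: R⊥S given {P} in G with R→· removed — back-door holds.
P(S|do(R)) = Σ_{P} P(S|R,P)·P(P).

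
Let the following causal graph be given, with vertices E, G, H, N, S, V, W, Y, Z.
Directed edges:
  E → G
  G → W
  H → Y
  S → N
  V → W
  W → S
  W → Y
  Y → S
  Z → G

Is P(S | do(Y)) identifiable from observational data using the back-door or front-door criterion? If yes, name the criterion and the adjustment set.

desc(Y)\{Y}={N,S}; candidates ⊆ {E,G,H,V,W,Z}.
size 0: {}; under {} Y still reaches {E,G,H,N,S,V,W,Z} ∋ S.
{W}: Y⊥S given {W} in G with Y→· removed — back-door holds.
P(S|do(Y)) = Σ_{W} P(S|Y,W)·P(W).

P(S|do(Y)): backdoor, adjust for {W}.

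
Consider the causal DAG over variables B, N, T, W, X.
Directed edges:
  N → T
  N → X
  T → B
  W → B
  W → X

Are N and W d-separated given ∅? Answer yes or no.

Yes — N ⊥ W | ∅.

Bayes-Ball from N | ∅ reaches {B,T,X}.
W ∉ reach(N|∅) ⇒ N ⊥ W | ∅.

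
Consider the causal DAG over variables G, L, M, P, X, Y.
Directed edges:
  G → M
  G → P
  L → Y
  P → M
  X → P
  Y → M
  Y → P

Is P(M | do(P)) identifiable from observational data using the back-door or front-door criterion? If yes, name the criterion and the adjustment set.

desc(P)\{P}={M}; candidates ⊆ {G,L,X,Y}.
size 0: {}; under {} P still reaches {G,L,M,X,Y} ∋ M.
size 1: {G}, {L}, {X} …(+1); under {G} P still reaches {L,M,X,Y} ∋ M.
{G,Y}: P⊥M given {G,Y} in G with P→· removed — back-door holds.
P(M|do(P)) = Σ_{G,Y} P(M|P,G,Y)·P(G,Y).

P(M|do(P)): backdoor, adjust for {G, Y}.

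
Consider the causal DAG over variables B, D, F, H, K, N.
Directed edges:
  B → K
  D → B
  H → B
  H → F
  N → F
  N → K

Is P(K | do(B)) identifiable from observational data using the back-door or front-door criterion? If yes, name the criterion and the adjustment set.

desc(B)\{B}={K}; candidates ⊆ {D,F,H,N}.
∅: B⊥K given ∅ in G with B→· removed — back-door holds.
P(K|do(B)) = P(K|B) — no adjustment needed.

P(K|do(B)): backdoor, adjust for ∅.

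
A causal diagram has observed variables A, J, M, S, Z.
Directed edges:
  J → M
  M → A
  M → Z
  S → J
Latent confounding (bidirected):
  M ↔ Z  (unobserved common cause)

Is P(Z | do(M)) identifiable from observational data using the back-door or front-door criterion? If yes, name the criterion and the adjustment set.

P(Z|do(M)): not identifiable (no BD/FD set).

desc(M)\{M}={A,Z}; candidates ⊆ {J,S}.
M↔Z: latent back-door arc(s) into M.
size 0: {}; under {} M still reaches {J,S,Z} ∋ Z.
size 1: {J}, {S}; under {J} M still reaches {Z} ∋ Z.
size 2: {J,S}; under {J,S} M still reaches {Z} ∋ Z.
M↔Z cannot be blocked by any observed set — no back-door set.
No mediator lies on a directed M→…→Z path.
Neither criterion identifies P(Z|do(M)) in this graph.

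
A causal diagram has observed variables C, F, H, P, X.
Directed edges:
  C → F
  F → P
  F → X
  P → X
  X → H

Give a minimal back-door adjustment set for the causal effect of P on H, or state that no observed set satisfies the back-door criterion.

P→H: minimal back-door set {F}.

desc(P)\{P}={H,X}; candidates ⊆ {C,F}.
size 0: {}; under {} P still reaches {C,F,H,X} ∋ H.
{F}: P⊥H given {F} in G with P→· removed — back-door holds.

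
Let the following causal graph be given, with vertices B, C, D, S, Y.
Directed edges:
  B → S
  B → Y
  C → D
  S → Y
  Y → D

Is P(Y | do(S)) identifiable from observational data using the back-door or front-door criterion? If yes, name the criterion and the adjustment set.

desc(S)\{S}={D,Y}; candidates ⊆ {B,C}.
size 0: {}; under {} S still reaches {B,D,Y} ∋ Y.
{B}: S⊥Y given {B} in G with S→· removed — back-door holds.
P(Y|do(S)) = Σ_{B} P(Y|S,B)·P(B).

P(Y|do(S)): backdoor, adjust for {B}.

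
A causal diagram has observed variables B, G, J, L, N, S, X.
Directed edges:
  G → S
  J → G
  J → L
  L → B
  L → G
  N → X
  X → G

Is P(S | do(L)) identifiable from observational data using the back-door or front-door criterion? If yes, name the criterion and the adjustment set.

desc(L)\{L}={B,G,S}; candidates ⊆ {J,N,X}.
size 0: {}; under {} L still reaches {G,J,S} ∋ S.
{J}: L⊥S given {J} in G with L→· removed — back-door holds.
P(S|do(L)) = Σ_{J} P(S|L,J)·P(J).

P(S|do(L)): backdoor, adjust for {J}.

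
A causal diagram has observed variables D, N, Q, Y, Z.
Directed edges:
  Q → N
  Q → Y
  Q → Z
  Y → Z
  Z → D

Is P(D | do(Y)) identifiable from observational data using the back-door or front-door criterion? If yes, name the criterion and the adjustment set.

P(D|do(Y)): backdoor, adjust for {Q}.

desc(Y)\{Y}={D,Z}; candidates ⊆ {N,Q}.
size 0: {}; under {} Y still reaches {D,N,Q,Z} ∋ D.
{Q}: Y⊥D given {Q} in G with Y→· removed — back-door holds.
P(D|do(Y)) = Σ_{Q} P(D|Y,Q)·P(Q).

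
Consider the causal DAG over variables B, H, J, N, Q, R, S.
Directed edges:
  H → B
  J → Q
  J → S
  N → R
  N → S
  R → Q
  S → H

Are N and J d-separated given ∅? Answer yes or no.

Yes — N ⊥ J | ∅.

Bayes-Ball from N | ∅ reaches {B,H,Q,R,S}.
J ∉ reach(N|∅) ⇒ N ⊥ J | ∅.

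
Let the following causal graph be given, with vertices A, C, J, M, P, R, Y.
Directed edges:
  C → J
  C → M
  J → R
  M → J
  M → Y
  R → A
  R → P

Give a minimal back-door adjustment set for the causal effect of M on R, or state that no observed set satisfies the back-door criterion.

M→R: minimal back-door set {C}.

desc(M)\{M}={A,J,P,R,Y}; candidates ⊆ {C}.
size 0: {}; under {} M still reaches {A,C,J,P,R} ∋ R.
{C}: M⊥R given {C} in G with M→· removed — back-door holds.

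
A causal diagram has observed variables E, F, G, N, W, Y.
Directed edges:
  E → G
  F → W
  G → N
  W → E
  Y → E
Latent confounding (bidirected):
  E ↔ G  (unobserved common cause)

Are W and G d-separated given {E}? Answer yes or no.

No — W and G are d-connected given {E}.

Bayes-Ball from W | {E} reaches {F,G,N,Y}.
G ∈ reach(W|{E}) ⇒ W ⊥̸ G | {E}.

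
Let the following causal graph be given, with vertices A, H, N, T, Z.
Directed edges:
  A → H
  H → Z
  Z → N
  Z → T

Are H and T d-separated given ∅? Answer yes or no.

No — H and T are d-connected given ∅.

Bayes-Ball from H | ∅ reaches {A,N,T,Z}.
T ∈ reach(H|∅) ⇒ H ⊥̸ T | ∅.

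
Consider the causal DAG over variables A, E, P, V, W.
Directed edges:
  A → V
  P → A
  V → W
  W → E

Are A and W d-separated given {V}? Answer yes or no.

Yes — A ⊥ W | {V}.

Bayes-Ball from A | {V} reaches {P}.
W ∉ reach(A|{V}) ⇒ A ⊥ W | {V}.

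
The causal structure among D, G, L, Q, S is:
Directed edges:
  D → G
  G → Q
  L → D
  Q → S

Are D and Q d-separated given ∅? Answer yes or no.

Bayes-Ball from D | ∅ reaches {G,L,Q,S}.
Q ∈ reach(D|∅) ⇒ D ⊥̸ Q | ∅.

No — D and Q are d-connected given ∅.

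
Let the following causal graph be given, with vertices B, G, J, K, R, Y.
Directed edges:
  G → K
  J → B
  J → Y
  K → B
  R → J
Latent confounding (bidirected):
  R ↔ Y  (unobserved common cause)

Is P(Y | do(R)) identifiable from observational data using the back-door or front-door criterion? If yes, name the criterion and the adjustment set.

P(Y|do(R)): frontdoor, adjust for {J}.

desc(R)\{R}={B,J,Y}; candidates ⊆ {G,K}.
R↔Y: latent back-door arc(s) into R.
size 0: {}; under {} R still reaches {Y} ∋ Y.
size 1: {G}, {K}; under {G} R still reaches {Y} ∋ Y.
size 2: {G,K}; under {G,K} R still reaches {Y} ∋ Y.
R↔Y cannot be blocked by any observed set — no back-door set.
{J}: (i) intercepts every directed R→Y path; (ii) no back-door R→{J}; (iii) {R} blocks every back-door {J}→Y. Front-door holds.
P(Y|do(R)) = Σ_{J} P(J|R) Σ_{R'} P(Y|J,R')P(R').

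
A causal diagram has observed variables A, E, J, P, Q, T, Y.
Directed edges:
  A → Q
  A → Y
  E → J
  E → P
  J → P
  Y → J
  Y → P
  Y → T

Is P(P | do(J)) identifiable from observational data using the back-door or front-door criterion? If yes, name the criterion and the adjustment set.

desc(J)\{J}={P}; candidates ⊆ {A,E,Q,T,Y}.
size 0: {}; under {} J still reaches {A,E,P,Q,T,Y} ∋ P.
size 1: {A}, {E}, {Q} …(+2); under {A} J still reaches {E,P,T,Y} ∋ P.
{E,Y}: J⊥P given {E,Y} in G with J→· removed — back-door holds.
P(P|do(J)) = Σ_{E,Y} P(P|J,E,Y)·P(E,Y).

P(P|do(J)): backdoor, adjust for {E, Y}.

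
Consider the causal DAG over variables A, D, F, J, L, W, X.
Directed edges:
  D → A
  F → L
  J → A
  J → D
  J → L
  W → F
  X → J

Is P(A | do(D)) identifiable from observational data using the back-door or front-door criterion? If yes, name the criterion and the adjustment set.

P(A|do(D)): backdoor, adjust for {J}.

desc(D)\{D}={A}; candidates ⊆ {F,J,L,W,X}.
size 0: {}; under {} D still reaches {A,J,L,X} ∋ A.
{J}: D⊥A given {J} in G with D→· removed — back-door holds.
P(A|do(D)) = Σ_{J} P(A|D,J)·P(J).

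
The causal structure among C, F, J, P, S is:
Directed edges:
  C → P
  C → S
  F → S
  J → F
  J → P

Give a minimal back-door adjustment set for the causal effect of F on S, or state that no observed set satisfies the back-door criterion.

F→S: minimal back-door set ∅.

desc(F)\{F}={S}; candidates ⊆ {C,J,P}.
∅: F⊥S given ∅ in G with F→· removed — back-door holds.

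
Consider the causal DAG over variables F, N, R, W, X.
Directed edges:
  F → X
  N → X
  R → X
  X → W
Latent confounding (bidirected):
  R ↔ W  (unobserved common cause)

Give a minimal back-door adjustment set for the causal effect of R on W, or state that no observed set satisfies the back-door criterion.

desc(R)\{R}={W,X}; candidates ⊆ {F,N}.
R↔W: latent back-door arc(s) into R.
size 0: {}; under {} R still reaches {W} ∋ W.
size 1: {F}, {N}; under {F} R still reaches {W} ∋ W.
size 2: {F,N}; under {F,N} R still reaches {W} ∋ W.
R↔W cannot be blocked by any observed set — no back-door set.

R→W: no observed back-door set.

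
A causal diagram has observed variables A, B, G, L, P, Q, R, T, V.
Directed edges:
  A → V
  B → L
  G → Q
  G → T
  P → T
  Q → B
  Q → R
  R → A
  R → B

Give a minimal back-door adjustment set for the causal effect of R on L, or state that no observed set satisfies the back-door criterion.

R→L: minimal back-door set {Q}.

desc(R)\{R}={A,B,L,V}; candidates ⊆ {G,P,Q,T}.
size 0: {}; under {} R still reaches {B,G,L,Q,T} ∋ L.
{Q}: R⊥L given {Q} in G with R→· removed — back-door holds.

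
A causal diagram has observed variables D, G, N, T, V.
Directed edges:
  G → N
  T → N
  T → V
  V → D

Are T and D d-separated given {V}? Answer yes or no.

Bayes-Ball from T | {V} reaches {N}.
D ∉ reach(T|{V}) ⇒ T ⊥ D | {V}.

Yes — T ⊥ D | {V}.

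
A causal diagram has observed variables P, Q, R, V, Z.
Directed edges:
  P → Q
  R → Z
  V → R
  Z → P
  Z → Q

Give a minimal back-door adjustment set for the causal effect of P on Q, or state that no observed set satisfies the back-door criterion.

desc(P)\{P}={Q}; candidates ⊆ {R,V,Z}.
size 0: {}; under {} P still reaches {Q,R,V,Z} ∋ Q.
{Z}: P⊥Q given {Z} in G with P→· removed — back-door holds.

P→Q: minimal back-door set {Z}.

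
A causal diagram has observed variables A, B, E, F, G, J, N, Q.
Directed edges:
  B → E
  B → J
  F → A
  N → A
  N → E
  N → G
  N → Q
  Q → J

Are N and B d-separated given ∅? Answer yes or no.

Bayes-Ball from N | ∅ reaches {A,E,G,J,Q}.
B ∉ reach(N|∅) ⇒ N ⊥ B | ∅.

Yes — N ⊥ B | ∅.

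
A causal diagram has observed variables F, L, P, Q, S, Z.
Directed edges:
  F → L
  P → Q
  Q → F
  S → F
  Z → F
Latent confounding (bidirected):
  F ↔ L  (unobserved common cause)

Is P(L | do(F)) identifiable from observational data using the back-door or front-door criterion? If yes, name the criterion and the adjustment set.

P(L|do(F)): not identifiable (no BD/FD set).

desc(F)\{F}={L}; candidates ⊆ {P,Q,S,Z}.
F↔L: latent back-door arc(s) into F.
size 0: {}; under {} F still reaches {L,P,Q,S,Z} ∋ L.
size 1: {P}, {Q}, {S} …(+1); under {P} F still reaches {L,Q,S,Z} ∋ L.
size 2: {P,Q}, {P,S}, {P,Z} …(+3); under {P,Q} F still reaches {L,S,Z} ∋ L.
F↔L cannot be blocked by any observed set — no back-door set.
No mediator lies on a directed F→…→L path.
Neither criterion identifies P(L|do(F)) in this graph.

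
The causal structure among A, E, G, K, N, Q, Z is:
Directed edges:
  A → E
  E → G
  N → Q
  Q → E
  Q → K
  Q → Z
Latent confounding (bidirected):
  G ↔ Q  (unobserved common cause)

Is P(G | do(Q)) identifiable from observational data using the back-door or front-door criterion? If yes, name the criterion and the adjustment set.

desc(Q)\{Q}={E,G,K,Z}; candidates ⊆ {A,N}.
Q↔G: latent back-door arc(s) into Q.
size 0: {}; under {} Q still reaches {G,N} ∋ G.
size 1: {A}, {N}; under {A} Q still reaches {G,N} ∋ G.
size 2: {A,N}; under {A,N} Q still reaches {G} ∋ G.
Q↔G cannot be blocked by any observed set — no back-door set.
{E}: (i) intercepts every directed Q→G path; (ii) no back-door Q→{E}; (iii) {Q} blocks every back-door {E}→G. Front-door holds.
P(G|do(Q)) = Σ_{E} P(E|Q) Σ_{Q'} P(G|E,Q')P(Q').

P(G|do(Q)): frontdoor, adjust for {E}.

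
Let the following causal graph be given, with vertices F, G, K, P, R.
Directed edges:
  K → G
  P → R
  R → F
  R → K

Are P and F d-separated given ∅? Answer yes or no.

Bayes-Ball from P | ∅ reaches {F,G,K,R}.
F ∈ reach(P|∅) ⇒ P ⊥̸ F | ∅.

No — P and F are d-connected given ∅.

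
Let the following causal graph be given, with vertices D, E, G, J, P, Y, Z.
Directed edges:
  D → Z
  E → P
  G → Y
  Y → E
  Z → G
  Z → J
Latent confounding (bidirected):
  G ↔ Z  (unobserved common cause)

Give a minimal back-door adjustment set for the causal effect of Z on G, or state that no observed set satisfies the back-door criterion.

desc(Z)\{Z}={E,G,J,P,Y}; candidates ⊆ {D}.
Z↔G: latent back-door arc(s) into Z.
size 0: {}; under {} Z still reaches {D,E,G,P,Y} ∋ G.
size 1: {D}; under {D} Z still reaches {E,G,P,Y} ∋ G.
Z↔G cannot be blocked by any observed set — no back-door set.

Z→G: no observed back-door set.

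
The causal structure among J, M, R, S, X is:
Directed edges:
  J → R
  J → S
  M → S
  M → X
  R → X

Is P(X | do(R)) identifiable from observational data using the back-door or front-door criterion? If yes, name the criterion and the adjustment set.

desc(R)\{R}={X}; candidates ⊆ {J,M,S}.
∅: R⊥X given ∅ in G with R→· removed — back-door holds.
P(X|do(R)) = P(X|R) — no adjustment needed.

P(X|do(R)): backdoor, adjust for ∅.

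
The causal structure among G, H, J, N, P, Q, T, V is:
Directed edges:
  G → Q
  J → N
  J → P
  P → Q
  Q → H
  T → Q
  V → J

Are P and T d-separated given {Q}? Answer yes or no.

No — P and T are d-connected given {Q}.

Bayes-Ball from P | {Q} reaches {G,J,N,T,V}.
T ∈ reach(P|{Q}) ⇒ P ⊥̸ T | {Q}.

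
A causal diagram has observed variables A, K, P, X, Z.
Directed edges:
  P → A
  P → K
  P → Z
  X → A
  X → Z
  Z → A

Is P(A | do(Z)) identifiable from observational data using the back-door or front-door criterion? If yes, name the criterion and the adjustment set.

P(A|do(Z)): backdoor, adjust for {P, X}.

desc(Z)\{Z}={A}; candidates ⊆ {K,P,X}.
size 0: {}; under {} Z still reaches {A,K,P,X} ∋ A.
size 1: {K}, {P}, {X}; under {K} Z still reaches {A,P,X} ∋ A.
{P,X}: Z⊥A given {P,X} in G with Z→· removed — back-door holds.
P(A|do(Z)) = Σ_{P,X} P(A|Z,P,X)·P(P,X).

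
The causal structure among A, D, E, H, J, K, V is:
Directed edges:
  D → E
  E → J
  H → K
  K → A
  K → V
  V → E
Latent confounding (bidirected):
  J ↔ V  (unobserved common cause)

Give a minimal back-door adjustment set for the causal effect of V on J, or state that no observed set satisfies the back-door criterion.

desc(V)\{V}={E,J}; candidates ⊆ {A,D,H,K}.
V↔J: latent back-door arc(s) into V.
size 0: {}; under {} V still reaches {A,H,J,K} ∋ J.
size 1: {A}, {D}, {H} …(+1); under {A} V still reaches {H,J,K} ∋ J.
size 2: {A,D}, {A,H}, {A,K} …(+3); under {A,D} V still reaches {H,J,K} ∋ J.
V↔J cannot be blocked by any observed set — no back-door set.

V→J: no observed back-door set.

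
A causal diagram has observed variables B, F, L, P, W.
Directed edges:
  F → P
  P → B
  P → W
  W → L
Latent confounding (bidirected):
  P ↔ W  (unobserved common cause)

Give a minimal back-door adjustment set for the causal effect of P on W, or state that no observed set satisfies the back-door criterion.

desc(P)\{P}={B,L,W}; candidates ⊆ {F}.
P↔W: latent back-door arc(s) into P.
size 0: {}; under {} P still reaches {F,L,W} ∋ W.
size 1: {F}; under {F} P still reaches {L,W} ∋ W.
P↔W cannot be blocked by any observed set — no back-door set.

P→W: no observed back-door set.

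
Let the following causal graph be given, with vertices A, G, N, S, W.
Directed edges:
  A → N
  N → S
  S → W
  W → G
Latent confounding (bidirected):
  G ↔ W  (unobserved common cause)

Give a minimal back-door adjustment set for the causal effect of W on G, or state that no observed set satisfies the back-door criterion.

W→G: no observed back-door set.

desc(W)\{W}={G}; candidates ⊆ {A,N,S}.
W↔G: latent back-door arc(s) into W.
size 0: {}; under {} W still reaches {A,G,N,S} ∋ G.
size 1: {A}, {N}, {S}; under {A} W still reaches {G,N,S} ∋ G.
size 2: {A,N}, {A,S}, {N,S}; under {A,N} W still reaches {G,S} ∋ G.
W↔G cannot be blocked by any observed set — no back-door set.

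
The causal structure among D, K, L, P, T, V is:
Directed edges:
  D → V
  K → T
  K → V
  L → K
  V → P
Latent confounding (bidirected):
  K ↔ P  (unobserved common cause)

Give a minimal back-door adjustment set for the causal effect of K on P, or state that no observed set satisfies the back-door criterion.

desc(K)\{K}={P,T,V}; candidates ⊆ {D,L}.
K↔P: latent back-door arc(s) into K.
size 0: {}; under {} K still reaches {L,P} ∋ P.
size 1: {D}, {L}; under {D} K still reaches {L,P} ∋ P.
size 2: {D,L}; under {D,L} K still reaches {P} ∋ P.
K↔P cannot be blocked by any observed set — no back-door set.

K→P: no observed back-door set.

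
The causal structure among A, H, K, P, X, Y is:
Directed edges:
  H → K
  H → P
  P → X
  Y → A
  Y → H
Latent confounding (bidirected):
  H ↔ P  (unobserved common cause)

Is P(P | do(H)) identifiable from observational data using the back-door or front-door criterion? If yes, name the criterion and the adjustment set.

P(P|do(H)): not identifiable (no BD/FD set).

desc(H)\{H}={K,P,X}; candidates ⊆ {A,Y}.
H↔P: latent back-door arc(s) into H.
size 0: {}; under {} H still reaches {A,P,X,Y} ∋ P.
size 1: {A}, {Y}; under {A} H still reaches {P,X,Y} ∋ P.
size 2: {A,Y}; under {A,Y} H still reaches {P,X} ∋ P.
H↔P cannot be blocked by any observed set — no back-door set.
No mediator lies on a directed H→…→P path.
Neither criterion identifies P(P|do(H)) in this graph.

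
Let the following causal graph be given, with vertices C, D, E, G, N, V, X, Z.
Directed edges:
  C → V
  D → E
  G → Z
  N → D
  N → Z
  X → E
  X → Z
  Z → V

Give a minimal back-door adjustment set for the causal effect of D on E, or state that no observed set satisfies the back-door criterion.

desc(D)\{D}={E}; candidates ⊆ {C,G,N,V,X,Z}.
∅: D⊥E given ∅ in G with D→· removed — back-door holds.

D→E: minimal back-door set ∅.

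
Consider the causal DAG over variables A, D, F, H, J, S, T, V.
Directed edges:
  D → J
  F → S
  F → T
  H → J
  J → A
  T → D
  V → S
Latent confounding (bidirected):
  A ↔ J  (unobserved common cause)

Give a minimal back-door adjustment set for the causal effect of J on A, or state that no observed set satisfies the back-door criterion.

J→A: no observed back-door set.

desc(J)\{J}={A}; candidates ⊆ {D,F,H,S,T,V}.
J↔A: latent back-door arc(s) into J.
size 0: {}; under {} J still reaches {A,D,F,H,S,T} ∋ A.
size 1: {D}, {F}, {H} …(+3); under {D} J still reaches {A,H} ∋ A.
size 2: {D,F}, {D,H}, {D,S} …(+12); under {D,F} J still reaches {A,H} ∋ A.
J↔A cannot be blocked by any observed set — no back-door set.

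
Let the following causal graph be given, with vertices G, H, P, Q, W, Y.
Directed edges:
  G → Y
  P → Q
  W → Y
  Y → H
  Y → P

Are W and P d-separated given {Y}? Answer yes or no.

Bayes-Ball from W | {Y} reaches {G}.
P ∉ reach(W|{Y}) ⇒ W ⊥ P | {Y}.

Yes — W ⊥ P | {Y}.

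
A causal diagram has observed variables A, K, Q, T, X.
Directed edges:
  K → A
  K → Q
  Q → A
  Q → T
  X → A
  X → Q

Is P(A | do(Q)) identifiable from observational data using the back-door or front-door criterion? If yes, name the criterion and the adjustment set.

desc(Q)\{Q}={A,T}; candidates ⊆ {K,X}.
size 0: {}; under {} Q still reaches {A,K,X} ∋ A.
size 1: {K}, {X}; under {K} Q still reaches {A,X} ∋ A.
{K,X}: Q⊥A given {K,X} in G with Q→· removed — back-door holds.
P(A|do(Q)) = Σ_{K,X} P(A|Q,K,X)·P(K,X).

P(A|do(Q)): backdoor, adjust for {K, X}.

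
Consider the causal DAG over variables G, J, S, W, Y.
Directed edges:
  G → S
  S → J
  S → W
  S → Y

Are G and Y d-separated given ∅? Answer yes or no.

Bayes-Ball from G | ∅ reaches {J,S,W,Y}.
Y ∈ reach(G|∅) ⇒ G ⊥̸ Y | ∅.

No — G and Y are d-connected given ∅.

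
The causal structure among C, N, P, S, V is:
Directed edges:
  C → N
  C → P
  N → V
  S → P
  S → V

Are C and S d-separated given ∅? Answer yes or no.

Bayes-Ball from C | ∅ reaches {N,P,V}.
S ∉ reach(C|∅) ⇒ C ⊥ S | ∅.

Yes — C ⊥ S | ∅.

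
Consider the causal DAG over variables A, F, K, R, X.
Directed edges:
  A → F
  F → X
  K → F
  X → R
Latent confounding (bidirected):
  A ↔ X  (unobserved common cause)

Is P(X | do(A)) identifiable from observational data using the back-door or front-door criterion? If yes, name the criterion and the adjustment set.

desc(A)\{A}={F,R,X}; candidates ⊆ {K}.
A↔X: latent back-door arc(s) into A.
size 0: {}; under {} A still reaches {R,X} ∋ X.
size 1: {K}; under {K} A still reaches {R,X} ∋ X.
A↔X cannot be blocked by any observed set — no back-door set.
{F}: (i) intercepts every directed A→X path; (ii) no back-door A→{F}; (iii) {A} blocks every back-door {F}→X. Front-door holds.
P(X|do(A)) = Σ_{F} P(F|A) Σ_{A'} P(X|F,A')P(A').

P(X|do(A)): frontdoor, adjust for {F}.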